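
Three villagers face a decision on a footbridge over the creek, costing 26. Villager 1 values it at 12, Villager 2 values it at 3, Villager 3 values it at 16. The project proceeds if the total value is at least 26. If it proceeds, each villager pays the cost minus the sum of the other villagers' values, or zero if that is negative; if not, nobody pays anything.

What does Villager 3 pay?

11

Total value 31 ≥ cost 26, so the project is built.
The other villagers' values sum to 15.
Cost minus that sum is 26 - 15 = 11.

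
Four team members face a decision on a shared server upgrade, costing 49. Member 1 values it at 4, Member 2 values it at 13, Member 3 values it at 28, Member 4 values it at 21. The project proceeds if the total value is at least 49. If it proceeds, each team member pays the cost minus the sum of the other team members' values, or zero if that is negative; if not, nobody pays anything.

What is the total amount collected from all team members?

Total value 66 ≥ cost 49, so it is built.
Member 1: others sum to 62; max(0, 49 - 62) = 0.
Member 2: others sum to 53; max(0, 49 - 53) = 0.
Member 3: others sum to 38; max(0, 49 - 38) = 11.
Member 4: others sum to 45; max(0, 49 - 45) = 4.
Total collected = 0 + 0 + 11 + 4 = 15.

15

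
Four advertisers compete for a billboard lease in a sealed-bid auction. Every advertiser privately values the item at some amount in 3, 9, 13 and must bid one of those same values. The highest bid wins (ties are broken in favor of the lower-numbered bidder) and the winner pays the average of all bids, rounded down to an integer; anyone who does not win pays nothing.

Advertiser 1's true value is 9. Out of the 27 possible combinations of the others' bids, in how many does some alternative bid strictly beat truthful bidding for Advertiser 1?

Others bid (3, 3, 3): truth gives 5; bid 3 gives 6 > 5. Violating.
Others bid (3, 3, 13): truth gives 0; bid 13 gives 1 > 0. Violating.
Others bid (3, 13, 3): truth gives 0; bid 13 gives 1 > 0. Violating.
Others bid (13, 3, 3): truth gives 0; bid 13 gives 1 > 0. Violating.
Others bid (3, 3, 9): truth gives 3; no alternative beats it.
Others bid (3, 9, 3): truth gives 3; no alternative beats it.
(Checking all 27 profiles: 4 have a profitable deviation, 23 do not.)

4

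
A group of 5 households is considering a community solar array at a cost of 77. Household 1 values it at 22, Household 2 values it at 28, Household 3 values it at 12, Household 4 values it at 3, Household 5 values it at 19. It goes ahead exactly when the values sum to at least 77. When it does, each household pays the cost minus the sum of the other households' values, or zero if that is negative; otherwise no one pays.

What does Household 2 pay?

Total value 84 ≥ cost 77, so the project is built.
The other households' values sum to 56.
Cost minus that sum is 77 - 56 = 21.

21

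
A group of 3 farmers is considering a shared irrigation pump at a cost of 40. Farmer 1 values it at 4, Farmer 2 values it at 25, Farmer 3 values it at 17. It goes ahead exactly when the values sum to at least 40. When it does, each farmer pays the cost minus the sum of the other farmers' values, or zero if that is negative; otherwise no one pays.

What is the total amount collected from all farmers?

Total value 46 ≥ cost 40, so it is built.
Farmer 1: others sum to 42; max(0, 40 - 42) = 0.
Farmer 2: others sum to 21; max(0, 40 - 21) = 19.
Farmer 3: others sum to 29; max(0, 40 - 29) = 11.
Total collected = 0 + 19 + 11 = 30.

30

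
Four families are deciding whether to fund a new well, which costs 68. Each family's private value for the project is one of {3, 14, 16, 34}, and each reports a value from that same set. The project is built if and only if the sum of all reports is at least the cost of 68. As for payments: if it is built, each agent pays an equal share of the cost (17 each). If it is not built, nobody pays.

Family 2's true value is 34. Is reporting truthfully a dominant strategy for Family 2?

Yes

Check each profile of the others' reports and compare truth against every alternative report.
Others report (3, 3, 34): truth gives 17, best alternative gives 0.
Others report (3, 14, 34): truth gives 17, best alternative gives 0.
Others report (3, 16, 16): truth gives 17, best alternative gives 0.
Others report (3, 34, 3): truth gives 17, best alternative gives 0.
Others report (3, 34, 14): truth gives 17, best alternative gives 0.
Others report (14, 3, 34): truth gives 17, best alternative gives 0.
(Remaining 58 profiles checked similarly; truth is weakly best in each.)
In every case the truthful report is at least as good as any alternative, so it is a dominant strategy.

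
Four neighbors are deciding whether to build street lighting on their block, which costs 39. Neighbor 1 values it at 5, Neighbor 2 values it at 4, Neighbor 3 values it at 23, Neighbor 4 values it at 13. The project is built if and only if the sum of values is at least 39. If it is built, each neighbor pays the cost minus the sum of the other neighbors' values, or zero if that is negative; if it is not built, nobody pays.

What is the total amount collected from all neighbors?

24

Total value 45 ≥ cost 39, so it is built.
Neighbor 1: others sum to 40; max(0, 39 - 40) = 0.
Neighbor 2: others sum to 41; max(0, 39 - 41) = 0.
Neighbor 3: others sum to 22; max(0, 39 - 22) = 17.
Neighbor 4: others sum to 32; max(0, 39 - 32) = 7.
Total collected = 0 + 0 + 17 + 7 = 24.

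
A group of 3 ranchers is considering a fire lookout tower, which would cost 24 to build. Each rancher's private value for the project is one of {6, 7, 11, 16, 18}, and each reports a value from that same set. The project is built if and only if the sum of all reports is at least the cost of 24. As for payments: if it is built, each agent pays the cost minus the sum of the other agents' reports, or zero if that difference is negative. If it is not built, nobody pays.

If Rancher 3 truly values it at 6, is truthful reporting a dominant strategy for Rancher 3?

Check each profile of the others' reports and compare truth against every alternative report.
Others report (6, 11): truth gives 0, best alternative gives -1.
Others report (11, 6): truth gives 0, best alternative gives -1.
Others report (6, 18): truth gives 6, best alternative gives 6.
Others report (7, 18): truth gives 6, best alternative gives 6.
Others report (11, 16): truth gives 6, best alternative gives 6.
Others report (11, 18): truth gives 6, best alternative gives 6.
(Remaining 19 profiles checked similarly; truth is weakly best in each.)
In every case the truthful report is at least as good as any alternative, so it is a dominant strategy.

Yes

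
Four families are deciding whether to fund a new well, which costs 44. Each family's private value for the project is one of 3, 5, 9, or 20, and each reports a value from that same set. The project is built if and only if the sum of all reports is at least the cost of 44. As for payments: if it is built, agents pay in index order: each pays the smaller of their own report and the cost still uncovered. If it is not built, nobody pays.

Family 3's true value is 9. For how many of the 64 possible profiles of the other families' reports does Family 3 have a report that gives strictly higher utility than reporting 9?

10

Others report (3, 20, 20): truth gives 0; report 3 gives 6 > 0. Violating.
Others report (5, 20, 20): truth gives 0; report 3 gives 6 > 0. Violating.
Others report (9, 20, 20): truth gives 0; report 3 gives 6 > 0. Violating.
Others report (20, 3, 20): truth gives 0; report 3 gives 6 > 0. Violating.
Others report (3, 3, 3): truth gives 0; no alternative beats it.
Others report (3, 3, 5): truth gives 0; no alternative beats it.
(Checking all 64 profiles: 10 have a profitable deviation, 54 do not.)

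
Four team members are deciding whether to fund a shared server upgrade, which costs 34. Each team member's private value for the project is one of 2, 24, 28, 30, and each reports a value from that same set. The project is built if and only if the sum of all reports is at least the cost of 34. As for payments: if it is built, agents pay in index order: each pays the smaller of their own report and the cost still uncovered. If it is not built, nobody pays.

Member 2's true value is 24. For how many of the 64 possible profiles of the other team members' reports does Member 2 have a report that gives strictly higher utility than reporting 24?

60

Others report (2, 2, 28): truth gives 0; report 2 gives 22 > 0. Violating.
Others report (2, 2, 30): truth gives 0; report 2 gives 22 > 0. Violating.
Others report (2, 24, 24): truth gives 0; report 2 gives 22 > 0. Violating.
Others report (2, 24, 28): truth gives 0; report 2 gives 22 > 0. Violating.
Others report (2, 2, 2): truth gives 0; no alternative beats it.
Others report (2, 2, 24): truth gives 0; no alternative beats it.
(Checking all 64 profiles: 60 have a profitable deviation, 4 do not.)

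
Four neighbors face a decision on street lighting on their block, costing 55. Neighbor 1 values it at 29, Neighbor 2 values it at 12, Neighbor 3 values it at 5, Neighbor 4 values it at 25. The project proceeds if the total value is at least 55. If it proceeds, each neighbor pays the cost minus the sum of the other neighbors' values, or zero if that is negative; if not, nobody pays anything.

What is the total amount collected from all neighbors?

22

Total value 71 ≥ cost 55, so it is built.
Neighbor 1: others sum to 42; max(0, 55 - 42) = 13.
Neighbor 2: others sum to 59; max(0, 55 - 59) = 0.
Neighbor 3: others sum to 66; max(0, 55 - 66) = 0.
Neighbor 4: others sum to 46; max(0, 55 - 46) = 9.
Total collected = 13 + 0 + 0 + 9 = 22.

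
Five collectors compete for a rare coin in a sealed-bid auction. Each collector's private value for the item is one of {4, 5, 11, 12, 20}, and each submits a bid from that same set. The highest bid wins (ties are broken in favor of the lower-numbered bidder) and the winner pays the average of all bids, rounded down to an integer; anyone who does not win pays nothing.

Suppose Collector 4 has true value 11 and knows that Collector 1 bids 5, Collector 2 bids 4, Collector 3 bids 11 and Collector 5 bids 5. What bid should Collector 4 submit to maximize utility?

Bid 4: loses, pays 0, utility 0.
Bid 5: loses, pays 0, utility 0.
Bid 11: loses, pays 0, utility 0.
Bid 12: wins, pays 7, utility 11 - 7 = 4.
Bid 20: wins, pays 9, utility 11 - 9 = 2.
The best choice is 12 with utility 4.

12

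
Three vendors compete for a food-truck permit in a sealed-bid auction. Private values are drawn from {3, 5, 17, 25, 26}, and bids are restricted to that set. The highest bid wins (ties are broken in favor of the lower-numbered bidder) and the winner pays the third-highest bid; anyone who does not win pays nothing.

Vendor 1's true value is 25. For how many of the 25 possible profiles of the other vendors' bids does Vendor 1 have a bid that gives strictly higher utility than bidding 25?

Others bid (3, 26): truth gives 0; bid 26 gives 22 > 0. Violating.
Others bid (5, 26): truth gives 0; bid 26 gives 20 > 0. Violating.
Others bid (17, 26): truth gives 0; bid 26 gives 8 > 0. Violating.
Others bid (26, 3): truth gives 0; bid 26 gives 22 > 0. Violating.
Others bid (3, 3): truth gives 22; no alternative beats it.
Others bid (3, 5): truth gives 22; no alternative beats it.
(Checking all 25 profiles: 6 have a profitable deviation, 19 do not.)

6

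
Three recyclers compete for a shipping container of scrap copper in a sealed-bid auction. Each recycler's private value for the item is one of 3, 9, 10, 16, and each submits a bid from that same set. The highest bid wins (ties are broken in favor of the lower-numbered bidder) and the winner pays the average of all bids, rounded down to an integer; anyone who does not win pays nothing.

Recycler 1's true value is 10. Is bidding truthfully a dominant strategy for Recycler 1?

No

Consider the case where Recycler 2 bids 3 and Recycler 3 bids 3.
Truthful bid 10: wins, pays 5, utility 10 - 5 = 5.
Bid 3 instead: wins, pays 3, utility 10 - 3 = 7.
Since 7 > 5, bidding 3 is strictly better here, so truthful bidding is not dominant.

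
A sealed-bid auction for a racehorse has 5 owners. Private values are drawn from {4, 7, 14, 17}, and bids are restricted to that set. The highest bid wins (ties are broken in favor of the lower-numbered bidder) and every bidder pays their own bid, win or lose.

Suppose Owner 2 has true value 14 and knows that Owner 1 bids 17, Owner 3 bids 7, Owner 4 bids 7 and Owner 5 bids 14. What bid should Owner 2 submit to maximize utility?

Bid 4: loses but pays 4, utility -4.
Bid 7: loses but pays 7, utility -7.
Bid 14: loses but pays 14, utility -14.
Bid 17: loses but pays 17, utility -17.
The best choice is 4 with utility -4.

4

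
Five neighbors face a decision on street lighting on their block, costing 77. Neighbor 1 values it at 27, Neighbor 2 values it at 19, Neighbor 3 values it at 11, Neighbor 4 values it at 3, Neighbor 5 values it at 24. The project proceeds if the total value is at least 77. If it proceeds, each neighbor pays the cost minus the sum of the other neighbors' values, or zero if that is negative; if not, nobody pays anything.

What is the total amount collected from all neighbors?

53

Total value 84 ≥ cost 77, so it is built.
Neighbor 1: others sum to 57; max(0, 77 - 57) = 20.
Neighbor 2: others sum to 65; max(0, 77 - 65) = 12.
Neighbor 3: others sum to 73; max(0, 77 - 73) = 4.
Neighbor 4: others sum to 81; max(0, 77 - 81) = 0.
Neighbor 5: others sum to 60; max(0, 77 - 60) = 17.
Total collected = 20 + 12 + 4 + 0 + 17 = 53.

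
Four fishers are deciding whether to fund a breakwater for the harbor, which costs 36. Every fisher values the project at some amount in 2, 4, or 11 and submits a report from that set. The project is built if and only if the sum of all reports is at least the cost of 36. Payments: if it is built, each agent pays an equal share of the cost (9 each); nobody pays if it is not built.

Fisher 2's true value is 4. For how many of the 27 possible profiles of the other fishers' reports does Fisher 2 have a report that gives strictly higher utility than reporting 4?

1

Others report (11, 11, 11): truth gives -5; report 2 gives 0 > -5. Violating.
Others report (2, 2, 2): truth gives 0; no alternative beats it.
Others report (2, 2, 4): truth gives 0; no alternative beats it.
(Checking all 27 profiles: 1 has a profitable deviation, 26 do not.)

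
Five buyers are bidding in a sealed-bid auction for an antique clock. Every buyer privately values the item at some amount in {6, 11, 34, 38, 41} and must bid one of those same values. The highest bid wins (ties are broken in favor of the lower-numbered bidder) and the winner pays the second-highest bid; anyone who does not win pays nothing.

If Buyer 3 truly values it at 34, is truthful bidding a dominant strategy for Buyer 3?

Check each profile of the others' bids and compare truth against every alternative bid.
Others bid (6, 6, 6, 6): truth gives 28, best alternative gives 28.
Others bid (6, 6, 6, 11): truth gives 23, best alternative gives 23.
Others bid (6, 6, 11, 6): truth gives 23, best alternative gives 23.
Others bid (6, 6, 11, 11): truth gives 23, best alternative gives 23.
Others bid (6, 11, 6, 6): truth gives 23, best alternative gives 23.
Others bid (6, 11, 6, 11): truth gives 23, best alternative gives 23.
(Remaining 619 profiles checked similarly; truth is weakly best in each.)
In every case the truthful bid is at least as good as any alternative, so it is a dominant strategy.

Yes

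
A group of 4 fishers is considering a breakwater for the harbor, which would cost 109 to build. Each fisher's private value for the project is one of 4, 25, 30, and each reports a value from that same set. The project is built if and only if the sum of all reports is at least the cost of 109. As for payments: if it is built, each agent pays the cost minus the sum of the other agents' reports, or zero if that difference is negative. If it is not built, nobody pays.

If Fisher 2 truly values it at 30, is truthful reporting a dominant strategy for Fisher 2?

Check each profile of the others' reports and compare truth against every alternative report.
Others report (25, 25, 30): truth gives 1, best alternative gives 0.
Others report (25, 30, 25): truth gives 1, best alternative gives 0.
Others report (30, 25, 25): truth gives 1, best alternative gives 0.
Others report (30, 30, 30): truth gives 11, best alternative gives 11.
Others report (25, 30, 30): truth gives 6, best alternative gives 6.
Others report (30, 25, 30): truth gives 6, best alternative gives 6.
(Remaining 21 profiles checked similarly; truth is weakly best in each.)
In every case the truthful report is at least as good as any alternative, so it is a dominant strategy.

Yes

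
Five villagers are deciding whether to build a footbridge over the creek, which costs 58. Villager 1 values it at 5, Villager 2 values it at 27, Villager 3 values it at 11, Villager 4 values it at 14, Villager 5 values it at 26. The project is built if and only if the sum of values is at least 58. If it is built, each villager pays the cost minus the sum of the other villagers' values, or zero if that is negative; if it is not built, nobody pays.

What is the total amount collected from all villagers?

Total value 83 ≥ cost 58, so it is built.
Villager 1: others sum to 78; max(0, 58 - 78) = 0.
Villager 2: others sum to 56; max(0, 58 - 56) = 2.
Villager 3: others sum to 72; max(0, 58 - 72) = 0.
Villager 4: others sum to 69; max(0, 58 - 69) = 0.
Villager 5: others sum to 57; max(0, 58 - 57) = 1.
Total collected = 0 + 2 + 0 + 0 + 1 = 3.

3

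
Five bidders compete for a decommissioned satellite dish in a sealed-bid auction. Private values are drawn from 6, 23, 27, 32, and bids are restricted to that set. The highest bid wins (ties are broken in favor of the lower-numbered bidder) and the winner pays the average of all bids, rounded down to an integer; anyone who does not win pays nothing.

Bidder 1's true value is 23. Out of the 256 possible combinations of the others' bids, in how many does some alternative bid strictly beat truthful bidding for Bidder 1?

Others bid (6, 6, 6, 6): truth gives 14; bid 6 gives 17 > 14. Violating.
Others bid (6, 6, 6, 27): truth gives 0; bid 27 gives 9 > 0. Violating.
Others bid (6, 6, 6, 32): truth gives 0; bid 32 gives 7 > 0. Violating.
Others bid (6, 6, 23, 27): truth gives 0; bid 27 gives 6 > 0. Violating.
Others bid (6, 6, 6, 23): truth gives 11; no alternative beats it.
Others bid (6, 6, 23, 6): truth gives 11; no alternative beats it.
(Checking all 256 profiles: 85 have a profitable deviation, 171 do not.)

85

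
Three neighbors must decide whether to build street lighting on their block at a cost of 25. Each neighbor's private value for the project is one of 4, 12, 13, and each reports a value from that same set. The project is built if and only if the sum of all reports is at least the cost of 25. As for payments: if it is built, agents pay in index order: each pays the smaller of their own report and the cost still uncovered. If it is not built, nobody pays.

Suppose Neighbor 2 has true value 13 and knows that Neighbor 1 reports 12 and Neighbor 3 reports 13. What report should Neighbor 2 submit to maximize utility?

4

Report 4: project built, pays 4, utility 13 - 4 = 9.
Report 12: project built, pays 12, utility 13 - 12 = 1.
Report 13: project built, pays 13, utility 13 - 13 = 0.
The best choice is 4 with utility 9.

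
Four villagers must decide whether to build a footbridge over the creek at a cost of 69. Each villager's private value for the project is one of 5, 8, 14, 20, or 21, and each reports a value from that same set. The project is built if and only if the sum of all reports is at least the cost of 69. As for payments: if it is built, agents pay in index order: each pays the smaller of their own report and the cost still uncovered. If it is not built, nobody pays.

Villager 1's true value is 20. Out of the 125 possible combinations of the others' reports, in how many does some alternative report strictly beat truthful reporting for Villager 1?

Others report (14, 20, 21): truth gives 0; report 14 gives 6 > 0. Violating.
Others report (14, 21, 20): truth gives 0; report 14 gives 6 > 0. Violating.
Others report (14, 21, 21): truth gives 0; report 14 gives 6 > 0. Violating.
Others report (20, 14, 21): truth gives 0; report 14 gives 6 > 0. Violating.
Others report (5, 5, 5): truth gives 0; no alternative beats it.
Others report (5, 5, 8): truth gives 0; no alternative beats it.
(Checking all 125 profiles: 17 have a profitable deviation, 108 do not.)

17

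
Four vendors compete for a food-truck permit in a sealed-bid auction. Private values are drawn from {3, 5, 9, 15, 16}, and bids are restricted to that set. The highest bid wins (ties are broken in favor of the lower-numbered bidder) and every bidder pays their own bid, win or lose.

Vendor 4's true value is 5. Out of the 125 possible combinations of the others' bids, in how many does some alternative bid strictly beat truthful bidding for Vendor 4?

124

Others bid (3, 3, 5): truth gives -5; bid 3 gives -3 > -5. Violating.
Others bid (3, 3, 9): truth gives -5; bid 3 gives -3 > -5. Violating.
Others bid (3, 3, 15): truth gives -5; bid 3 gives -3 > -5. Violating.
Others bid (3, 3, 16): truth gives -5; bid 3 gives -3 > -5. Violating.
Others bid (3, 3, 3): truth gives 0; no alternative beats it.
(Checking all 125 profiles: 124 have a profitable deviation, 1 does not.)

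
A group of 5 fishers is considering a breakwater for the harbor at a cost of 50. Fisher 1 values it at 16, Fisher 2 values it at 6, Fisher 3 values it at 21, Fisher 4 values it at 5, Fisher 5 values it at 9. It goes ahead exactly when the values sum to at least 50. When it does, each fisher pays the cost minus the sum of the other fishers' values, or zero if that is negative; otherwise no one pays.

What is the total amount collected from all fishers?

Total value 57 ≥ cost 50, so it is built.
Fisher 1: others sum to 41; max(0, 50 - 41) = 9.
Fisher 2: others sum to 51; max(0, 50 - 51) = 0.
Fisher 3: others sum to 36; max(0, 50 - 36) = 14.
Fisher 4: others sum to 52; max(0, 50 - 52) = 0.
Fisher 5: others sum to 48; max(0, 50 - 48) = 2.
Total collected = 9 + 0 + 14 + 0 + 2 = 25.

25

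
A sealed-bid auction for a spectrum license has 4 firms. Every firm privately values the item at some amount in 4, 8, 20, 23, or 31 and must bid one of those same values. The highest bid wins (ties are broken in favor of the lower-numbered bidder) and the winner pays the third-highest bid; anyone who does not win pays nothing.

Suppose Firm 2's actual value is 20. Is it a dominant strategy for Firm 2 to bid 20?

No

Consider the case where Firm 1 bids 4, Firm 3 bids 4 and Firm 4 bids 23.
Truthful bid 20: loses, pays 0, utility 0.
Bid 23 instead: wins, pays 4, utility 20 - 4 = 16.
Since 16 > 0, bidding 23 is strictly better here, so truthful bidding is not dominant.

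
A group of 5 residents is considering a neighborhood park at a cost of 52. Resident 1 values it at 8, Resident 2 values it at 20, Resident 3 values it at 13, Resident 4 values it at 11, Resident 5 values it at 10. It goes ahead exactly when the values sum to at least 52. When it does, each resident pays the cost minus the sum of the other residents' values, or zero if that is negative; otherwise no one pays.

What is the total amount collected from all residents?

Total value 62 ≥ cost 52, so it is built.
Resident 1: others sum to 54; max(0, 52 - 54) = 0.
Resident 2: others sum to 42; max(0, 52 - 42) = 10.
Resident 3: others sum to 49; max(0, 52 - 49) = 3.
Resident 4: others sum to 51; max(0, 52 - 51) = 1.
Resident 5: others sum to 52; max(0, 52 - 52) = 0.
Total collected = 0 + 10 + 3 + 1 + 0 = 14.

14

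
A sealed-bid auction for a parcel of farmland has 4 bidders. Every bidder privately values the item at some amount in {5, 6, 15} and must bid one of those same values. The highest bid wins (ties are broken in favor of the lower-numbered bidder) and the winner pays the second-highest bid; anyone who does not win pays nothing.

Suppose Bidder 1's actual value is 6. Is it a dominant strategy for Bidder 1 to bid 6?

Check each profile of the others' bids and compare truth against every alternative bid.
Others bid (5, 5, 5): truth gives 1, best alternative gives 1.
Others bid (5, 5, 6): truth gives 0, best alternative gives 0.
Others bid (5, 5, 15): truth gives 0, best alternative gives 0.
Others bid (5, 6, 5): truth gives 0, best alternative gives 0.
Others bid (5, 6, 6): truth gives 0, best alternative gives 0.
Others bid (5, 6, 15): truth gives 0, best alternative gives 0.
(Remaining 21 profiles checked similarly; truth is weakly best in each.)
In every case the truthful bid is at least as good as any alternative, so it is a dominant strategy.

Yes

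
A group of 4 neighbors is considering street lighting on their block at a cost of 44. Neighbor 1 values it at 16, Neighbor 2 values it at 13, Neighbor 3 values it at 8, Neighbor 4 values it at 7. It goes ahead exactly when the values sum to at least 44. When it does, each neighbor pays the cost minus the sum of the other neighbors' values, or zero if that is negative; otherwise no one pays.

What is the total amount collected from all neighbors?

44

Total value 44 ≥ cost 44, so it is built.
Neighbor 1: others sum to 28; max(0, 44 - 28) = 16.
Neighbor 2: others sum to 31; max(0, 44 - 31) = 13.
Neighbor 3: others sum to 36; max(0, 44 - 36) = 8.
Neighbor 4: others sum to 37; max(0, 44 - 37) = 7.
Total collected = 16 + 13 + 8 + 7 = 44.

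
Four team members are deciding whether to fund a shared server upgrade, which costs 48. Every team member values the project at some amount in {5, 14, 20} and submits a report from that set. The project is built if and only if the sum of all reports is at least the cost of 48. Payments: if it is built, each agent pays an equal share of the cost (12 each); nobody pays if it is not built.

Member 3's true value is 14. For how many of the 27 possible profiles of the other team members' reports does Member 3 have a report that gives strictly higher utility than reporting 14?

Others report (5, 5, 20): truth gives 0; report 20 gives 2 > 0. Violating.
Others report (5, 14, 14): truth gives 0; report 20 gives 2 > 0. Violating.
Others report (5, 20, 5): truth gives 0; report 20 gives 2 > 0. Violating.
Others report (14, 5, 14): truth gives 0; report 20 gives 2 > 0. Violating.
Others report (5, 5, 5): truth gives 0; no alternative beats it.
Others report (5, 5, 14): truth gives 0; no alternative beats it.
(Checking all 27 profiles: 6 have a profitable deviation, 21 do not.)

6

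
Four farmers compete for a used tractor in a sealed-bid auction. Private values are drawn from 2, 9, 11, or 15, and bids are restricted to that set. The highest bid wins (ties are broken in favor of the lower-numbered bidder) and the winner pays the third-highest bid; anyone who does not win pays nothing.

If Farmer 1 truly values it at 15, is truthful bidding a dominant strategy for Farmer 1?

Yes

Check each profile of the others' bids and compare truth against every alternative bid.
Others bid (2, 2, 15): truth gives 13, best alternative gives 0.
Others bid (2, 15, 2): truth gives 13, best alternative gives 0.
Others bid (15, 2, 2): truth gives 13, best alternative gives 0.
Others bid (2, 9, 15): truth gives 6, best alternative gives 0.
Others bid (2, 15, 9): truth gives 6, best alternative gives 0.
Others bid (9, 2, 15): truth gives 6, best alternative gives 0.
(Remaining 58 profiles checked similarly; truth is weakly best in each.)
In every case the truthful bid is at least as good as any alternative, so it is a dominant strategy.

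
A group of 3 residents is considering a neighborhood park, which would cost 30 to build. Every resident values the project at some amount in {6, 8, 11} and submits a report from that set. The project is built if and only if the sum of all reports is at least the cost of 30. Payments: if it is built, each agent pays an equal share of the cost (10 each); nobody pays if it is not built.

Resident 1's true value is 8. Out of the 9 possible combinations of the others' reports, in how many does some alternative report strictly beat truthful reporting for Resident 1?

Others report (11, 11): truth gives -2; report 6 gives 0 > -2. Violating.
Others report (6, 6): truth gives 0; no alternative beats it.
Others report (6, 8): truth gives 0; no alternative beats it.
(Checking all 9 profiles: 1 has a profitable deviation, 8 do not.)

1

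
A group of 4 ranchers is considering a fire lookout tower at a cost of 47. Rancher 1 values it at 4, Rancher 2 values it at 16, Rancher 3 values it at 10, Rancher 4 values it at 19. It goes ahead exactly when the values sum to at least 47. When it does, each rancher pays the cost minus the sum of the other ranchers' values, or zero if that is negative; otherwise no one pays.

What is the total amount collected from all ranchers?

Total value 49 ≥ cost 47, so it is built.
Rancher 1: others sum to 45; max(0, 47 - 45) = 2.
Rancher 2: others sum to 33; max(0, 47 - 33) = 14.
Rancher 3: others sum to 39; max(0, 47 - 39) = 8.
Rancher 4: others sum to 30; max(0, 47 - 30) = 17.
Total collected = 2 + 14 + 8 + 17 = 41.

41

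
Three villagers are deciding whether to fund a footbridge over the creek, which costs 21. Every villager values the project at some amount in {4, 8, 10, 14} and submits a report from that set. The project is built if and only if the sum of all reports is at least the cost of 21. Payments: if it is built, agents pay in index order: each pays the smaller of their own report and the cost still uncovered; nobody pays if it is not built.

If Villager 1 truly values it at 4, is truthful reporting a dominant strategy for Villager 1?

Yes

Check each profile of the others' reports and compare truth against every alternative report.
Others report (4, 10): truth gives 0, best alternative gives -4.
Others report (4, 14): truth gives 0, best alternative gives -4.
Others report (8, 8): truth gives 0, best alternative gives -4.
Others report (8, 10): truth gives 0, best alternative gives -4.
Others report (8, 14): truth gives 0, best alternative gives -4.
Others report (10, 4): truth gives 0, best alternative gives -4.
(Remaining 10 profiles checked similarly; truth is weakly best in each.)
In every case the truthful report is at least as good as any alternative, so it is a dominant strategy.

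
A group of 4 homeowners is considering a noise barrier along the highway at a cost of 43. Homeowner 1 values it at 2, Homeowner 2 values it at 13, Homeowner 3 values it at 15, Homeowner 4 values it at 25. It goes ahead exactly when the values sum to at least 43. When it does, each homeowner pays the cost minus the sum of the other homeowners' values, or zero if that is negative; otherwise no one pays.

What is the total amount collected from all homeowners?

17

Total value 55 ≥ cost 43, so it is built.
Homeowner 1: others sum to 53; max(0, 43 - 53) = 0.
Homeowner 2: others sum to 42; max(0, 43 - 42) = 1.
Homeowner 3: others sum to 40; max(0, 43 - 40) = 3.
Homeowner 4: others sum to 30; max(0, 43 - 30) = 13.
Total collected = 0 + 1 + 3 + 13 = 17.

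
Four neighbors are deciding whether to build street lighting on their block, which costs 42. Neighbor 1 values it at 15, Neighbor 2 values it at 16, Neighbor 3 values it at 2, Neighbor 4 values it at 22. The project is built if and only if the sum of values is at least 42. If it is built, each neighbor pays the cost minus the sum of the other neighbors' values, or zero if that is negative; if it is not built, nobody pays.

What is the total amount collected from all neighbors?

Total value 55 ≥ cost 42, so it is built.
Neighbor 1: others sum to 40; max(0, 42 - 40) = 2.
Neighbor 2: others sum to 39; max(0, 42 - 39) = 3.
Neighbor 3: others sum to 53; max(0, 42 - 53) = 0.
Neighbor 4: others sum to 33; max(0, 42 - 33) = 9.
Total collected = 2 + 3 + 0 + 9 = 14.

14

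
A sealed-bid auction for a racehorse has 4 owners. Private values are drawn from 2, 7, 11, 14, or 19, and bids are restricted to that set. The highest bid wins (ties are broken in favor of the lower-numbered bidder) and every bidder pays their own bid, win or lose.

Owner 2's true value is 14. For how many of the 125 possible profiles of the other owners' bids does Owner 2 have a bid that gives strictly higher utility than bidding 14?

Others bid (2, 2, 2): truth gives 0; bid 7 gives 7 > 0. Violating.
Others bid (2, 2, 7): truth gives 0; bid 7 gives 7 > 0. Violating.
Others bid (2, 2, 11): truth gives 0; bid 11 gives 3 > 0. Violating.
Others bid (2, 2, 19): truth gives -14; bid 2 gives -2 > -14. Violating.
Others bid (2, 2, 14): truth gives 0; no alternative beats it.
Others bid (2, 7, 14): truth gives 0; no alternative beats it.
(Checking all 125 profiles: 95 have a profitable deviation, 30 do not.)

95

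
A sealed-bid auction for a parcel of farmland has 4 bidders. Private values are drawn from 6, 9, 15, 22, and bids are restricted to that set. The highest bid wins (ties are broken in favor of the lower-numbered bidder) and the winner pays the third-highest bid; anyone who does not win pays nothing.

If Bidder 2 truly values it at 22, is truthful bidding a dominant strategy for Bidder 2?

Check each profile of the others' bids and compare truth against every alternative bid.
Others bid (6, 6, 22): truth gives 16, best alternative gives 0.
Others bid (6, 22, 6): truth gives 16, best alternative gives 0.
Others bid (15, 6, 6): truth gives 16, best alternative gives 0.
Others bid (6, 9, 22): truth gives 13, best alternative gives 0.
Others bid (6, 22, 9): truth gives 13, best alternative gives 0.
Others bid (9, 6, 22): truth gives 13, best alternative gives 0.
(Remaining 58 profiles checked similarly; truth is weakly best in each.)
In every case the truthful bid is at least as good as any alternative, so it is a dominant strategy.

Yes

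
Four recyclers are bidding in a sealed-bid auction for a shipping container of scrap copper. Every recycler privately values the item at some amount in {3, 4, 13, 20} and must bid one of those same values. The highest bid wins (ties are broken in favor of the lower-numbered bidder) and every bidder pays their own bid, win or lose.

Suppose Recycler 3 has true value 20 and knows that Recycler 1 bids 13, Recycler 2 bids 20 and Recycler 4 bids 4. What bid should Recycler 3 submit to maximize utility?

Bid 3: loses but pays 3, utility -3.
Bid 4: loses but pays 4, utility -4.
Bid 13: loses but pays 13, utility -13.
Bid 20: loses but pays 20, utility -20.
The best choice is 3 with utility -3.

3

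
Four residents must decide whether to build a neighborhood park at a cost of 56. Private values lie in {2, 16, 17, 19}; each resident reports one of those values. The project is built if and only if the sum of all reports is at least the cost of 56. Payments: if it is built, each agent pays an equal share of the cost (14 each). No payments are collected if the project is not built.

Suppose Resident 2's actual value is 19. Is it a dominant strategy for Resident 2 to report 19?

Check each profile of the others' reports and compare truth against every alternative report.
Others report (2, 16, 19): truth gives 5, best alternative gives 0.
Others report (2, 17, 19): truth gives 5, best alternative gives 0.
Others report (2, 19, 16): truth gives 5, best alternative gives 0.
Others report (2, 19, 17): truth gives 5, best alternative gives 0.
Others report (16, 2, 19): truth gives 5, best alternative gives 0.
Others report (16, 19, 2): truth gives 5, best alternative gives 0.
(Remaining 58 profiles checked similarly; truth is weakly best in each.)
In every case the truthful report is at least as good as any alternative, so it is a dominant strategy.

Yes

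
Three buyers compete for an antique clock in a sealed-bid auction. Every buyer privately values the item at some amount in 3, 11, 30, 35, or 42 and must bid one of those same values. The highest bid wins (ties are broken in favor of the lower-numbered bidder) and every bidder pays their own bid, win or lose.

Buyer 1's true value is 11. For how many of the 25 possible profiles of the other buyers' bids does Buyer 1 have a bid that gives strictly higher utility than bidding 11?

Others bid (3, 3): truth gives 0; bid 3 gives 8 > 0. Violating.
Others bid (3, 30): truth gives -11; bid 3 gives -3 > -11. Violating.
Others bid (3, 35): truth gives -11; bid 3 gives -3 > -11. Violating.
Others bid (3, 42): truth gives -11; bid 3 gives -3 > -11. Violating.
Others bid (3, 11): truth gives 0; no alternative beats it.
Others bid (11, 3): truth gives 0; no alternative beats it.
(Checking all 25 profiles: 22 have a profitable deviation, 3 do not.)

22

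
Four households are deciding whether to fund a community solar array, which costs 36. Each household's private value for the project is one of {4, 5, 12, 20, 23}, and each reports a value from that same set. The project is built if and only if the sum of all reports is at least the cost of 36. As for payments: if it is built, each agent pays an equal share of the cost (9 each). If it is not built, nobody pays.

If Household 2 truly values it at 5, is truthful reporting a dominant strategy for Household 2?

Consider the case where Household 1 reports 4, Household 3 reports 4 and Household 4 reports 23.
Truthful report 5: project built, pays 9, utility 5 - 9 = -4.
Report 4 instead: project not built, utility 0.
Since 0 > -4, reporting 4 is strictly better here, so truthful reporting is not dominant.

No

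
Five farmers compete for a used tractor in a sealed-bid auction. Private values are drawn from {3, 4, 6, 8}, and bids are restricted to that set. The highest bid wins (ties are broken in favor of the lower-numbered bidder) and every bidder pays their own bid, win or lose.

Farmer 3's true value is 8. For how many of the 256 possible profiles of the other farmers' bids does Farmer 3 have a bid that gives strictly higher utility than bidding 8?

148

Others bid (3, 3, 3, 3): truth gives 0; bid 4 gives 4 > 0. Violating.
Others bid (3, 3, 3, 4): truth gives 0; bid 4 gives 4 > 0. Violating.
Others bid (3, 3, 3, 6): truth gives 0; bid 6 gives 2 > 0. Violating.
Others bid (3, 3, 4, 3): truth gives 0; bid 4 gives 4 > 0. Violating.
Others bid (3, 3, 3, 8): truth gives 0; no alternative beats it.
Others bid (3, 3, 4, 8): truth gives 0; no alternative beats it.
(Checking all 256 profiles: 148 have a profitable deviation, 108 do not.)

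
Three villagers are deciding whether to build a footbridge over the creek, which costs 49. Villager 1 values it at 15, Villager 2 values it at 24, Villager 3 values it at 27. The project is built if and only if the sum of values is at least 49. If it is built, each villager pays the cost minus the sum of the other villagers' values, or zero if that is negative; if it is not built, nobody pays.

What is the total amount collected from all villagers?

Total value 66 ≥ cost 49, so it is built.
Villager 1: others sum to 51; max(0, 49 - 51) = 0.
Villager 2: others sum to 42; max(0, 49 - 42) = 7.
Villager 3: others sum to 39; max(0, 49 - 39) = 10.
Total collected = 0 + 7 + 10 = 17.

17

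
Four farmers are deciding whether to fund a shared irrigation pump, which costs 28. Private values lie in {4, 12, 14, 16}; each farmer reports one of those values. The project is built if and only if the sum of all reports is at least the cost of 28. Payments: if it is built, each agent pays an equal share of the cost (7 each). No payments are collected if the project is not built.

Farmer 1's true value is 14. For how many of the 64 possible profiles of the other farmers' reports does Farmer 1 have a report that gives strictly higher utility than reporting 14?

1

Others report (4, 4, 4): truth gives 0; report 16 gives 7 > 0. Violating.
Others report (4, 4, 12): truth gives 7; no alternative beats it.
Others report (4, 4, 14): truth gives 7; no alternative beats it.
(Checking all 64 profiles: 1 has a profitable deviation, 63 do not.)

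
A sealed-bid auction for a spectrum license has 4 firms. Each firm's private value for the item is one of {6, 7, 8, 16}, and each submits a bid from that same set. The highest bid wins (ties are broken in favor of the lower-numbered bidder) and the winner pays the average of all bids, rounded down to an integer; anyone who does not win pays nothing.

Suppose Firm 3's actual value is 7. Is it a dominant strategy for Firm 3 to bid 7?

No

Consider the case where Firm 1 bids 6, Firm 2 bids 7 and Firm 4 bids 6.
Truthful bid 7: loses, pays 0, utility 0.
Bid 8 instead: wins, pays 6, utility 7 - 6 = 1.
Since 1 > 0, bidding 8 is strictly better here, so truthful bidding is not dominant.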